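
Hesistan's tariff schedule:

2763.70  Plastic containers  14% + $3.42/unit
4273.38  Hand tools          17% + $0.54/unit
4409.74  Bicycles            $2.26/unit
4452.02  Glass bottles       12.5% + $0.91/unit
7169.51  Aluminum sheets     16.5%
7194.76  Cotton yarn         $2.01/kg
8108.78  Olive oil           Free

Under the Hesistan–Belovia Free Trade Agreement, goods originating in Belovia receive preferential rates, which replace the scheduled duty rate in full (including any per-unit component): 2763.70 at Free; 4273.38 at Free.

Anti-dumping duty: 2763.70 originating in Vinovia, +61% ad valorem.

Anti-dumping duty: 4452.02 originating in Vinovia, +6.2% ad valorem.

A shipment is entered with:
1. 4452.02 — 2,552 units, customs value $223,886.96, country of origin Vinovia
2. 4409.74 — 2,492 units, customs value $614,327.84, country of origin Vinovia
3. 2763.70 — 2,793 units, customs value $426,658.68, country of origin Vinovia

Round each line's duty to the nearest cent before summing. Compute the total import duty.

$379,367.17

Line 1 (4452.02, Vinovia, 2,552 units, $223,886.96):
Base rate for 4452.02 is 12.5% + $0.91/unit.
Additional duty on 4452.02 from Vinovia: +6.2%. Applied ad valorem rate: 12.5% + 6.2% = 18.7%.
Duty = $223,886.96 × 18.7% + 2,552 × $0.91 = $44,189.18.
Line 2 (4409.74, Vinovia, 2,492 units, $614,327.84):
Base rate for 4409.74 is $2.26/unit.
Duty = 2,492 × $2.26 = $5,631.92.
Line 3 (2763.70, Vinovia, 2,793 units, $426,658.68):
Base rate for 2763.70 is 14% + $3.42/unit.
2763.70 has an FTA preferential rate, but origin Vinovia is not Belovia; base rate stands.
Additional duty on 2763.70 from Vinovia: +61%. Applied ad valorem rate: 14% + 61% = 75%.
Duty = $426,658.68 × 75% + 2,793 × $3.42 = $329,546.07.
Total = $44,189.18 + $5,631.92 + $329,546.07 = $379,367.17.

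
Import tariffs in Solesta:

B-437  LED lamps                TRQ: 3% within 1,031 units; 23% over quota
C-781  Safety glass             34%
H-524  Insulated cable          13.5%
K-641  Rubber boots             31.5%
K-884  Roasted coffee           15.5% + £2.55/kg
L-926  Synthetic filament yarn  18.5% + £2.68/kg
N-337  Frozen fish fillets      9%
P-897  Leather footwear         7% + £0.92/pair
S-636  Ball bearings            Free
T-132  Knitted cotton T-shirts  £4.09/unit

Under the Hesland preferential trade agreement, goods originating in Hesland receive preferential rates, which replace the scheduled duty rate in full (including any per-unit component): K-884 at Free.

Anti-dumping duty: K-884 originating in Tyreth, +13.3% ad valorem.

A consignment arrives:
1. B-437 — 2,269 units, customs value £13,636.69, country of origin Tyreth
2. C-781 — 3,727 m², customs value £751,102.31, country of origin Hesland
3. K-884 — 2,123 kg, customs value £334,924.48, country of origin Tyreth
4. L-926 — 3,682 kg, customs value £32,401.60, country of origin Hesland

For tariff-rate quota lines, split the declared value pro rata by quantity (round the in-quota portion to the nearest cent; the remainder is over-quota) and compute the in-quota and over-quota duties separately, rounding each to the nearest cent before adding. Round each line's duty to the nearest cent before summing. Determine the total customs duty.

Line 1 (B-437, Tyreth, 2,269 units, £13,636.69):
Code B-437 is under a tariff-rate quota (threshold 1,031 units). In-quota: 1,031 units at 3%; over-quota: 1,238 units at 23%.
Pro-rata value split: in-quota = £13,636.69 × 1,031/2,269 = £6,196.31; over-quota = £13,636.69 − £6,196.31 = £7,440.38.
In-quota duty = £6,196.31 × 3% = £185.89. Over-quota duty = £7,440.38 × 23% = £1,711.29.
Line duty = £185.89 + £1,711.29 = £1,897.18.
Line 2 (C-781, Hesland, 3,727 m², £751,102.31):
Base rate for C-781 is 34%.
Origin Hesland is the FTA partner but C-781 is not on the preference list; base rate stands.
Duty = £751,102.31 × 34% = £255,374.79.
Line 3 (K-884, Tyreth, 2,123 kg, £334,924.48):
Base rate for K-884 is 15.5% + £2.55/kg.
K-884 has an FTA preferential rate, but origin Tyreth is not Hesland; base rate stands.
Additional duty on K-884 from Tyreth: +13.3%. Applied ad valorem rate: 15.5% + 13.3% = 28.8%.
Duty = £334,924.48 × 28.8% + 2,123 × £2.55 = £101,871.90.
Line 4 (L-926, Hesland, 3,682 kg, £32,401.60):
Base rate for L-926 is 18.5% + £2.68/kg.
Origin Hesland is the FTA partner but L-926 is not on the preference list; base rate stands.
Duty = £32,401.60 × 18.5% + 3,682 × £2.68 = £15,862.06.
Total = £1,897.18 + £255,374.79 + £101,871.90 + £15,862.06 = £375,005.93.

£375,005.93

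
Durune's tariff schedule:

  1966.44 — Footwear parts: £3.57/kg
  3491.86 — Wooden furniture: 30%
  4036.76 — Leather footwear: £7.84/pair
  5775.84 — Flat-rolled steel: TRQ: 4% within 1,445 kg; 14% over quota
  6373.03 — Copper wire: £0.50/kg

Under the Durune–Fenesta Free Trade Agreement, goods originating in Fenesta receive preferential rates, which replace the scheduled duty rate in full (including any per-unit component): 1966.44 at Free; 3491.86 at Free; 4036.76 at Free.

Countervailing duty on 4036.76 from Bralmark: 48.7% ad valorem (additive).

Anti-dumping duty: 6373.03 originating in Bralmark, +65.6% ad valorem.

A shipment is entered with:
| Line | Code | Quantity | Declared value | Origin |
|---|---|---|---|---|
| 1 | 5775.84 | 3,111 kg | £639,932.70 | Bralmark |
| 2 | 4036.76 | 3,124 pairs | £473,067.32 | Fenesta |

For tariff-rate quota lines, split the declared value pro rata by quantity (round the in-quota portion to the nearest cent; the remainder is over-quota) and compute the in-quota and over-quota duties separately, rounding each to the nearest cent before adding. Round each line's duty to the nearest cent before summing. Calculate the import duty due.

£59,866.93

Line 1 (5775.84, Bralmark, 3,111 kg, £639,932.70):
Code 5775.84 is under a tariff-rate quota (threshold 1,445 kg). In-quota: 1,445 kg at 4%; over-quota: 1,666 kg at 14%.
Pro-rata value split: in-quota = £639,932.70 × 1,445/3,111 = £297,236.50; over-quota = £639,932.70 − £297,236.50 = £342,696.20.
In-quota duty = £297,236.50 × 4% = £11,889.46. Over-quota duty = £342,696.20 × 14% = £47,977.47.
Line duty = £11,889.46 + £47,977.47 = £59,866.93.
Line 2 (4036.76, Fenesta, 3,124 pairs, £473,067.32):
Base rate for 4036.76 is £7.84/pair.
Origin Fenesta qualifies under the Durune–Fenesta agreement and 4036.76 is covered: preferential rate Free applies instead.
The additional-duty order on 4036.76 targets Bralmark, not Fenesta; it does not apply.
Duty = £473,067.32 × 0% = £0.00.
Total = £59,866.93 + £0.00 = £59,866.93.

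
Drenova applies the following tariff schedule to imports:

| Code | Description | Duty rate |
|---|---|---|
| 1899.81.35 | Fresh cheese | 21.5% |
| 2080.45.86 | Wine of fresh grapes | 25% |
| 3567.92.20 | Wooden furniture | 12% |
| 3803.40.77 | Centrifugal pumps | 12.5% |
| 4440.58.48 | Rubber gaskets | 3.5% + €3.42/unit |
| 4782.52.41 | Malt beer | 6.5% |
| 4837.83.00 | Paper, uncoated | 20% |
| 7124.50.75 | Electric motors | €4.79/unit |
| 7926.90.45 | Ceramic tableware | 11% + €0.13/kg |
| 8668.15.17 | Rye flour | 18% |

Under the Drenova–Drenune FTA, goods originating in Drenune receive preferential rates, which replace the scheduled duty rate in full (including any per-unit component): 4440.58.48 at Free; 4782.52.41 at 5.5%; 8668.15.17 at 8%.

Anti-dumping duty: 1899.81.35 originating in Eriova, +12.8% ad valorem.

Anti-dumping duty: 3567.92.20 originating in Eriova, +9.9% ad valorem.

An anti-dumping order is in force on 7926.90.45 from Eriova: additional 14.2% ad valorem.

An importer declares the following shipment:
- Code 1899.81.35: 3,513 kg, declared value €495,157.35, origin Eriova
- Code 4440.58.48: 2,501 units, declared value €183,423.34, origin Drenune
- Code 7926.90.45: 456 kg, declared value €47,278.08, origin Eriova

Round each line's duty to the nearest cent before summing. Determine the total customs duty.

Line 1 (1899.81.35, Eriova, 3,513 kg, €495,157.35):
Base rate for 1899.81.35 is 21.5%.
Additional duty on 1899.81.35 from Eriova: +12.8%. Applied ad valorem rate: 21.5% + 12.8% = 34.3%.
Duty = €495,157.35 × 34.3% = €169,838.97.
Line 2 (4440.58.48, Drenune, 2,501 units, €183,423.34):
Base rate for 4440.58.48 is 3.5% + €3.42/unit.
Origin Drenune qualifies under the Drenova–Drenune agreement and 4440.58.48 is covered: preferential rate Free applies instead.
Duty = €183,423.34 × 0% = €0.00.
Line 3 (7926.90.45, Eriova, 456 kg, €47,278.08):
Base rate for 7926.90.45 is 11% + €0.13/kg.
Additional duty on 7926.90.45 from Eriova: +14.2%. Applied ad valorem rate: 11% + 14.2% = 25.2%.
Duty = €47,278.08 × 25.2% + 456 × €0.13 = €11,973.36.
Total = €169,838.97 + €0.00 + €11,973.36 = €181,812.33.

€181,812.33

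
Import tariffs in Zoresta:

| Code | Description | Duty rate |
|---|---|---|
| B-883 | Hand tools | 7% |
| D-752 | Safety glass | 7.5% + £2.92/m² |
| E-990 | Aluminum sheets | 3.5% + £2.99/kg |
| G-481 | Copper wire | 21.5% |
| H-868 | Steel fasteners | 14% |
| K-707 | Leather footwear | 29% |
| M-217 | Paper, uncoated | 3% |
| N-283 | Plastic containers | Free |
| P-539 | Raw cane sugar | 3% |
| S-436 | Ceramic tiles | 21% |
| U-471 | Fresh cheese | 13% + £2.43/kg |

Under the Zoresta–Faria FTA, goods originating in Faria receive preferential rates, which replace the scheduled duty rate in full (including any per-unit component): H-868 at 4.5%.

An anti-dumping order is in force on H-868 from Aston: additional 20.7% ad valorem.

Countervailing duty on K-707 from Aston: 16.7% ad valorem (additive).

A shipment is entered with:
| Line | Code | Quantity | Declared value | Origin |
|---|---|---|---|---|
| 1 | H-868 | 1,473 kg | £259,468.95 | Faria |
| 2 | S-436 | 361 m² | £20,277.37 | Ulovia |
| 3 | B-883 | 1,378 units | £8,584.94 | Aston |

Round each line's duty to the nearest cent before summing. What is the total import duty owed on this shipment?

Line 1 (H-868, Faria, 1,473 kg, £259,468.95):
Base rate for H-868 is 14%.
Origin Faria qualifies under the Zoresta–Faria agreement and H-868 is covered: preferential rate 4.5% applies instead.
The additional-duty order on H-868 targets Aston, not Faria; it does not apply.
Duty = £259,468.95 × 4.5% = £11,676.10.
Line 2 (S-436, Ulovia, 361 m², £20,277.37):
Base rate for S-436 is 21%.
Duty = £20,277.37 × 21% = £4,258.25.
Line 3 (B-883, Aston, 1,378 units, £8,584.94):
Base rate for B-883 is 7%.
Duty = £8,584.94 × 7% = £600.95.
Total = £11,676.10 + £4,258.25 + £600.95 = £16,535.30.

£16,535.30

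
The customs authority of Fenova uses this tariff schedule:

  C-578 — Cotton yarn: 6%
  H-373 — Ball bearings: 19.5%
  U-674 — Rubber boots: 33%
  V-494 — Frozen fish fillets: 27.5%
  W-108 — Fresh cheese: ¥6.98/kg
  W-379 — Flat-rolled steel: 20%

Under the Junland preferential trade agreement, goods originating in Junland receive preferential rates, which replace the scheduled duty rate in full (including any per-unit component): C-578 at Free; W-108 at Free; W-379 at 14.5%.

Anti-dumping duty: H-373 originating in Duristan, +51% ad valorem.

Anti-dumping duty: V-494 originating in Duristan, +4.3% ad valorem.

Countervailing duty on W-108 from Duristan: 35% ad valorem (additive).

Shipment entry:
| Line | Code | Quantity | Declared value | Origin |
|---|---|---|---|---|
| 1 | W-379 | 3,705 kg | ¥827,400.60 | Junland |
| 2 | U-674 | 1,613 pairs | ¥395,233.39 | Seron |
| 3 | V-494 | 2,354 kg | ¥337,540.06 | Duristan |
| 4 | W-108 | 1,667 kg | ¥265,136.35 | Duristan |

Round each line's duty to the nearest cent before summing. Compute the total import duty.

Line 1 (W-379, Junland, 3,705 kg, ¥827,400.60):
Base rate for W-379 is 20%.
Origin Junland qualifies under the Fenova–Junland agreement and W-379 is covered: preferential rate 14.5% applies instead.
Duty = ¥827,400.60 × 14.5% = ¥119,973.09.
Line 2 (U-674, Seron, 1,613 pairs, ¥395,233.39):
Base rate for U-674 is 33%.
Duty = ¥395,233.39 × 33% = ¥130,427.02.
Line 3 (V-494, Duristan, 2,354 kg, ¥337,540.06):
Base rate for V-494 is 27.5%.
Additional duty on V-494 from Duristan: +4.3%. Applied ad valorem rate: 27.5% + 4.3% = 31.8%.
Duty = ¥337,540.06 × 31.8% = ¥107,337.74.
Line 4 (W-108, Duristan, 1,667 kg, ¥265,136.35):
Base rate for W-108 is ¥6.98/kg.
W-108 has an FTA preferential rate, but origin Duristan is not Junland; base rate stands.
Additional duty on W-108 from Duristan: +35% ad valorem. Applied ad valorem rate = 35%.
Duty = ¥265,136.35 × 35% + 1,667 × ¥6.98 = ¥104,433.38.
Total = ¥119,973.09 + ¥130,427.02 + ¥107,337.74 + ¥104,433.38 = ¥462,171.23.

¥462,171.23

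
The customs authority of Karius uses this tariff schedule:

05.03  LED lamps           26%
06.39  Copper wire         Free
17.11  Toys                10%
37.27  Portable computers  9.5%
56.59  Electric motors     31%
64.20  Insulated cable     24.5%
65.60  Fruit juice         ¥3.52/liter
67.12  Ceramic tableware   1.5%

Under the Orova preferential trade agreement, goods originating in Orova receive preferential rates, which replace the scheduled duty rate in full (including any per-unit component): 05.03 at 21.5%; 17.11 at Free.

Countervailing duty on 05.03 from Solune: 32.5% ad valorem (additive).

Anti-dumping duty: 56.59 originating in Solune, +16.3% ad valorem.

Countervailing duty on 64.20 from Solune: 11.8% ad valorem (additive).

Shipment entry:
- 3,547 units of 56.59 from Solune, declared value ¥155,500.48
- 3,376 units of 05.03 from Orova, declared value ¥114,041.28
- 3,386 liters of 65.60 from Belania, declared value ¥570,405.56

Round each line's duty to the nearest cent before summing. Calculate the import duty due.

Line 1 (56.59, Solune, 3,547 units, ¥155,500.48):
Base rate for 56.59 is 31%.
Additional duty on 56.59 from Solune: +16.3%. Applied ad valorem rate: 31% + 16.3% = 47.3%.
Duty = ¥155,500.48 × 47.3% = ¥73,551.73.
Line 2 (05.03, Orova, 3,376 units, ¥114,041.28):
Base rate for 05.03 is 26%.
Origin Orova qualifies under the Karius–Orova agreement and 05.03 is covered: preferential rate 21.5% applies instead.
The additional-duty order on 05.03 targets Solune, not Orova; it does not apply.
Duty = ¥114,041.28 × 21.5% = ¥24,518.88.
Line 3 (65.60, Belania, 3,386 liters, ¥570,405.56):
Base rate for 65.60 is ¥3.52/liter.
Duty = 3,386 × ¥3.52 = ¥11,918.72.
Total = ¥73,551.73 + ¥24,518.88 + ¥11,918.72 = ¥109,989.33.

¥109,989.33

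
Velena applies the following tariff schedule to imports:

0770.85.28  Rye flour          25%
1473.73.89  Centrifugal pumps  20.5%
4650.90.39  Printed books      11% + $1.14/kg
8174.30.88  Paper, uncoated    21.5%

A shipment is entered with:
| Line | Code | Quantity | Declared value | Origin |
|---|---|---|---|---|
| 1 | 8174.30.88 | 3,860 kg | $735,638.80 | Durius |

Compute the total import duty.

Line 1 (8174.30.88, Durius, 3,860 kg, $735,638.80):
Base rate for 8174.30.88 is 21.5%.
Duty = $735,638.80 × 21.5% = $158,162.34.

$158,162.34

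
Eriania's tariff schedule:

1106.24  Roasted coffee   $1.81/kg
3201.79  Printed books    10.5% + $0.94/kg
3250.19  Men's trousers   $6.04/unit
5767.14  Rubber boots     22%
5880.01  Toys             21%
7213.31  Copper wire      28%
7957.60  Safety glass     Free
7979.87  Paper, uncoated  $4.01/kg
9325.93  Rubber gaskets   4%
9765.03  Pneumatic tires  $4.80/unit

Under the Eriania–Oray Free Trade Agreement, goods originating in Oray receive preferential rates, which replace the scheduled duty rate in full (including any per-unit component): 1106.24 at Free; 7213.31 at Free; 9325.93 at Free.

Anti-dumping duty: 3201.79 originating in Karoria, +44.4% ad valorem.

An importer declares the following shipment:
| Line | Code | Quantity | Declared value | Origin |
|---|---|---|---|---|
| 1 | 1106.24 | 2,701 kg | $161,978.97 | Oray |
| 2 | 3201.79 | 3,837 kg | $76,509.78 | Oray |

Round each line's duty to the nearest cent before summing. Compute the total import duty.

Line 1 (1106.24, Oray, 2,701 kg, $161,978.97):
Base rate for 1106.24 is $1.81/kg.
Origin Oray qualifies under the Eriania–Oray agreement and 1106.24 is covered: preferential rate Free applies instead.
Duty = $161,978.97 × 0% = $0.00.
Line 2 (3201.79, Oray, 3,837 kg, $76,509.78):
Base rate for 3201.79 is 10.5% + $0.94/kg.
Origin Oray is the FTA partner but 3201.79 is not on the preference list; base rate stands.
The additional-duty order on 3201.79 targets Karoria, not Oray; it does not apply.
Duty = $76,509.78 × 10.5% + 3,837 × $0.94 = $11,640.31.
Total = $0.00 + $11,640.31 = $11,640.31.

$11,640.31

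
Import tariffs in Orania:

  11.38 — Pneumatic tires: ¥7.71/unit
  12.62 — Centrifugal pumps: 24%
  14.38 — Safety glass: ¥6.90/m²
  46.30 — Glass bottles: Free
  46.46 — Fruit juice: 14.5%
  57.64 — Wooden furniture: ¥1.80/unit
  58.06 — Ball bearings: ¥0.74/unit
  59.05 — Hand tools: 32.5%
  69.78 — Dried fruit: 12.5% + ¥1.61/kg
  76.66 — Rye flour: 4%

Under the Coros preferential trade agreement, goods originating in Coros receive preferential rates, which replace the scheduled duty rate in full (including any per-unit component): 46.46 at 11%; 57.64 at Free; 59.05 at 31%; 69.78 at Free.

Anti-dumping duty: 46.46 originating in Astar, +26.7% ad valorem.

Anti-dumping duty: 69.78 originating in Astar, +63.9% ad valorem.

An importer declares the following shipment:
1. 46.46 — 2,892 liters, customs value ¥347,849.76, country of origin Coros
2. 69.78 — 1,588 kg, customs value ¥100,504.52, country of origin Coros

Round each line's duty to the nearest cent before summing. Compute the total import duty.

Line 1 (46.46, Coros, 2,892 liters, ¥347,849.76):
Base rate for 46.46 is 14.5%.
Origin Coros qualifies under the Orania–Coros agreement and 46.46 is covered: preferential rate 11% applies instead.
The additional-duty order on 46.46 targets Astar, not Coros; it does not apply.
Duty = ¥347,849.76 × 11% = ¥38,263.47.
Line 2 (69.78, Coros, 1,588 kg, ¥100,504.52):
Base rate for 69.78 is 12.5% + ¥1.61/kg.
Origin Coros qualifies under the Orania–Coros agreement and 69.78 is covered: preferential rate Free applies instead.
The additional-duty order on 69.78 targets Astar, not Coros; it does not apply.
Duty = ¥100,504.52 × 0% = ¥0.00.
Total = ¥38,263.47 + ¥0.00 = ¥38,263.47.

¥38,263.47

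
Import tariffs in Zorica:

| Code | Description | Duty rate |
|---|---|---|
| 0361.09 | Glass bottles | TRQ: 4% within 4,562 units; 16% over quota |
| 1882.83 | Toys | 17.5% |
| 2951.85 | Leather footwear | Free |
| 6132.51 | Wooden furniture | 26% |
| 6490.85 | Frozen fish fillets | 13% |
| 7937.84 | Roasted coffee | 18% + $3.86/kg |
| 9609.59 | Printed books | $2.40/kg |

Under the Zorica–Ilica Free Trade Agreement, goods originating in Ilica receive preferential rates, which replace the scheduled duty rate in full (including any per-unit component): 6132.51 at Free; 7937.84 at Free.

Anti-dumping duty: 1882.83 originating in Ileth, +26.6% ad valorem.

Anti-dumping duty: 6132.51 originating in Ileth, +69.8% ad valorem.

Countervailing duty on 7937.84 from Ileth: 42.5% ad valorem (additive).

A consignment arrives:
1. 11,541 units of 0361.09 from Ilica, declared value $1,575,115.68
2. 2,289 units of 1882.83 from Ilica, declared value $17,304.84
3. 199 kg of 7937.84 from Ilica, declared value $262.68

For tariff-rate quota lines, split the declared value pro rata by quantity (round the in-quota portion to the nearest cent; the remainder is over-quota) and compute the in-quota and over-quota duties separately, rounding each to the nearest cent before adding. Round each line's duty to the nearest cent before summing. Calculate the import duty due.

Line 1 (0361.09, Ilica, 11,541 units, $1,575,115.68):
Code 0361.09 is under a tariff-rate quota (threshold 4,562 units). In-quota: 4,562 units at 4%; over-quota: 6,979 units at 16%.
Pro-rata value split: in-quota = $1,575,115.68 × 4,562/11,541 = $622,621.76; over-quota = $1,575,115.68 − $622,621.76 = $952,493.92.
In-quota duty = $622,621.76 × 4% = $24,904.87. Over-quota duty = $952,493.92 × 16% = $152,399.03.
Line duty = $24,904.87 + $152,399.03 = $177,303.90.
Line 2 (1882.83, Ilica, 2,289 units, $17,304.84):
Base rate for 1882.83 is 17.5%.
Origin Ilica is the FTA partner but 1882.83 is not on the preference list; base rate stands.
The additional-duty order on 1882.83 targets Ileth, not Ilica; it does not apply.
Duty = $17,304.84 × 17.5% = $3,028.35.
Line 3 (7937.84, Ilica, 199 kg, $262.68):
Base rate for 7937.84 is 18% + $3.86/kg.
Origin Ilica qualifies under the Zorica–Ilica agreement and 7937.84 is covered: preferential rate Free applies instead.
The additional-duty order on 7937.84 targets Ileth, not Ilica; it does not apply.
Duty = $262.68 × 0% = $0.00.
Total = $177,303.90 + $3,028.35 + $0.00 = $180,332.25.

$180,332.25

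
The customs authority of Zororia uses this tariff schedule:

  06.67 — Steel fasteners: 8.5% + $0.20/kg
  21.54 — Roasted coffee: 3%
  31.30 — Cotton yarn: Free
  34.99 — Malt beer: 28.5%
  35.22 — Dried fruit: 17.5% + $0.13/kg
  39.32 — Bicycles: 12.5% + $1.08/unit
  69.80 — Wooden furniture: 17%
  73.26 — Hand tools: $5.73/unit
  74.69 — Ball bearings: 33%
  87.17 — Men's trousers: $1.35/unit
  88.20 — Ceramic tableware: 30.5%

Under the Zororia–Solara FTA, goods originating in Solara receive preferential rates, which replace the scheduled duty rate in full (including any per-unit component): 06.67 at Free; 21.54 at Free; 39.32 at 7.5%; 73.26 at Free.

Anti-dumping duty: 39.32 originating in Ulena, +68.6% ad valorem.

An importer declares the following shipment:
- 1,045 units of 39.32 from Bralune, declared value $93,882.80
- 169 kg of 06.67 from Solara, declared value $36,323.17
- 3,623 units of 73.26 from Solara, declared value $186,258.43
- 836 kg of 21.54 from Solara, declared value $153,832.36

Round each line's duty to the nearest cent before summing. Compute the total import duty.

$12,863.95

Line 1 (39.32, Bralune, 1,045 units, $93,882.80):
Base rate for 39.32 is 12.5% + $1.08/unit.
39.32 has an FTA preferential rate, but origin Bralune is not Solara; base rate stands.
The additional-duty order on 39.32 targets Ulena, not Bralune; it does not apply.
Duty = $93,882.80 × 12.5% + 1,045 × $1.08 = $12,863.95.
Line 2 (06.67, Solara, 169 kg, $36,323.17):
Base rate for 06.67 is 8.5% + $0.20/kg.
Origin Solara qualifies under the Zororia–Solara agreement and 06.67 is covered: preferential rate Free applies instead.
Duty = $36,323.17 × 0% = $0.00.
Line 3 (73.26, Solara, 3,623 units, $186,258.43):
Base rate for 73.26 is $5.73/unit.
Origin Solara qualifies under the Zororia–Solara agreement and 73.26 is covered: preferential rate Free applies instead.
Duty = $186,258.43 × 0% = $0.00.
Line 4 (21.54, Solara, 836 kg, $153,832.36):
Base rate for 21.54 is 3%.
Origin Solara qualifies under the Zororia–Solara agreement and 21.54 is covered: preferential rate Free applies instead.
Duty = $153,832.36 × 0% = $0.00.
Total = $12,863.95 + $0.00 + $0.00 + $0.00 = $12,863.95.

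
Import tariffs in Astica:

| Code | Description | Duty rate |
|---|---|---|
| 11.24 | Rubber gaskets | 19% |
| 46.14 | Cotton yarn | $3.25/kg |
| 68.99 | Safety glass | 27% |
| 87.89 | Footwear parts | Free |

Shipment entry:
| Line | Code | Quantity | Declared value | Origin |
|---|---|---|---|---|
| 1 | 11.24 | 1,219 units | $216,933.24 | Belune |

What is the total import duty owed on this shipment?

Line 1 (11.24, Belune, 1,219 units, $216,933.24):
Base rate for 11.24 is 19%.
Duty = $216,933.24 × 19% = $41,217.32.

$41,217.32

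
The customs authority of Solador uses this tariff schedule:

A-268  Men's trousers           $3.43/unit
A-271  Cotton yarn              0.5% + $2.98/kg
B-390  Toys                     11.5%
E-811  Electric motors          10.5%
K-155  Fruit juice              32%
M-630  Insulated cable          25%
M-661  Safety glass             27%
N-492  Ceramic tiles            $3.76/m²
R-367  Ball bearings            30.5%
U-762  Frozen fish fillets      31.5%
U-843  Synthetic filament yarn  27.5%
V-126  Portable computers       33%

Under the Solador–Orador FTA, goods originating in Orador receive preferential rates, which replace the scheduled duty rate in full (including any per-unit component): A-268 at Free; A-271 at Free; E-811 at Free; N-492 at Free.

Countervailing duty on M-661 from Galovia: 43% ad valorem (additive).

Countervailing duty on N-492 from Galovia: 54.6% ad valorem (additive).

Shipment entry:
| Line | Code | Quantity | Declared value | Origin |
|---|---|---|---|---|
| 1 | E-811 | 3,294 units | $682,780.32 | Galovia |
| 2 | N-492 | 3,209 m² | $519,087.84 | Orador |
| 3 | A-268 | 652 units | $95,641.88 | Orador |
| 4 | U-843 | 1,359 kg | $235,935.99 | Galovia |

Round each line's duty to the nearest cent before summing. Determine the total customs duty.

Line 1 (E-811, Galovia, 3,294 units, $682,780.32):
Base rate for E-811 is 10.5%.
E-811 has an FTA preferential rate, but origin Galovia is not Orador; base rate stands.
Duty = $682,780.32 × 10.5% = $71,691.93.
Line 2 (N-492, Orador, 3,209 m², $519,087.84):
Base rate for N-492 is $3.76/m².
Origin Orador qualifies under the Solador–Orador agreement and N-492 is covered: preferential rate Free applies instead.
The additional-duty order on N-492 targets Galovia, not Orador; it does not apply.
Duty = $519,087.84 × 0% = $0.00.
Line 3 (A-268, Orador, 652 units, $95,641.88):
Base rate for A-268 is $3.43/unit.
Origin Orador qualifies under the Solador–Orador agreement and A-268 is covered: preferential rate Free applies instead.
Duty = $95,641.88 × 0% = $0.00.
Line 4 (U-843, Galovia, 1,359 kg, $235,935.99):
Base rate for U-843 is 27.5%.
Duty = $235,935.99 × 27.5% = $64,882.40.
Total = $71,691.93 + $0.00 + $0.00 + $64,882.40 = $136,574.33.

$136,574.33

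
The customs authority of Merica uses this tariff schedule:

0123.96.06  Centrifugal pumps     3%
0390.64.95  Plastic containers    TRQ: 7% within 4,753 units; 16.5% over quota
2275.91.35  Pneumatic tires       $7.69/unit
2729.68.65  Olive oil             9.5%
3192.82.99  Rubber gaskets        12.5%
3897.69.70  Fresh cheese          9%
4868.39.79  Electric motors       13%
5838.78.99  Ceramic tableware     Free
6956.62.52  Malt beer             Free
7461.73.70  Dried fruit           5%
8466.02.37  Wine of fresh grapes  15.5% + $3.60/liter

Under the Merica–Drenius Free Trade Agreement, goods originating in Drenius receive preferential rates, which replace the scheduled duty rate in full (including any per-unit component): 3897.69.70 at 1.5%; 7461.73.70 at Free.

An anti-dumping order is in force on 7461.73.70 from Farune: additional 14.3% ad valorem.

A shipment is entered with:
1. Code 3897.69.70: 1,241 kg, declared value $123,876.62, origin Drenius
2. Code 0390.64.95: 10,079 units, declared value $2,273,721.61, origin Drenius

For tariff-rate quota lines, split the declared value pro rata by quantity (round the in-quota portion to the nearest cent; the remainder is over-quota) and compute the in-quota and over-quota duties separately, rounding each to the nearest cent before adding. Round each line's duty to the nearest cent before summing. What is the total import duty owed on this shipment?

Line 1 (3897.69.70, Drenius, 1,241 kg, $123,876.62):
Base rate for 3897.69.70 is 9%.
Origin Drenius qualifies under the Merica–Drenius agreement and 3897.69.70 is covered: preferential rate 1.5% applies instead.
Duty = $123,876.62 × 1.5% = $1,858.15.
Line 2 (0390.64.95, Drenius, 10,079 units, $2,273,721.61):
Code 0390.64.95 is under a tariff-rate quota (threshold 4,753 units). In-quota: 4,753 units at 7%; over-quota: 5,326 units at 16.5%.
Pro-rata value split: in-quota = $2,273,721.61 × 4,753/10,079 = $1,072,229.27; over-quota = $2,273,721.61 − $1,072,229.27 = $1,201,492.34.
In-quota duty = $1,072,229.27 × 7% = $75,056.05. Over-quota duty = $1,201,492.34 × 16.5% = $198,246.24.
Line duty = $75,056.05 + $198,246.24 = $273,302.29.
Total = $1,858.15 + $273,302.29 = $275,160.44.

$275,160.44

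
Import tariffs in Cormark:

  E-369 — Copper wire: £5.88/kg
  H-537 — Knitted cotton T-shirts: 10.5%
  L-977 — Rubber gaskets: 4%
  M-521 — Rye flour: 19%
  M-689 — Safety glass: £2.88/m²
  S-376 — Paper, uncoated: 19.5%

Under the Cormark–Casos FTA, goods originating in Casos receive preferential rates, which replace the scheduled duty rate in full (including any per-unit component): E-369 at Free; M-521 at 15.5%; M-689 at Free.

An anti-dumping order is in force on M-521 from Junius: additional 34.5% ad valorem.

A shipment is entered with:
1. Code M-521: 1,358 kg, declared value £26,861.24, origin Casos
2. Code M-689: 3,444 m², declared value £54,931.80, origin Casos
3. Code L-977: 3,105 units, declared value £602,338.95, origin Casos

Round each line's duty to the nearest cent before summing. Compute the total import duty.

£28,257.05

Line 1 (M-521, Casos, 1,358 kg, £26,861.24):
Base rate for M-521 is 19%.
Origin Casos qualifies under the Cormark–Casos agreement and M-521 is covered: preferential rate 15.5% applies instead.
The additional-duty order on M-521 targets Junius, not Casos; it does not apply.
Duty = £26,861.24 × 15.5% = £4,163.49.
Line 2 (M-689, Casos, 3,444 m², £54,931.80):
Base rate for M-689 is £2.88/m².
Origin Casos qualifies under the Cormark–Casos agreement and M-689 is covered: preferential rate Free applies instead.
Duty = £54,931.80 × 0% = £0.00.
Line 3 (L-977, Casos, 3,105 units, £602,338.95):
Base rate for L-977 is 4%.
Origin Casos is the FTA partner but L-977 is not on the preference list; base rate stands.
Duty = £602,338.95 × 4% = £24,093.56.
Total = £4,163.49 + £0.00 + £24,093.56 = £28,257.05.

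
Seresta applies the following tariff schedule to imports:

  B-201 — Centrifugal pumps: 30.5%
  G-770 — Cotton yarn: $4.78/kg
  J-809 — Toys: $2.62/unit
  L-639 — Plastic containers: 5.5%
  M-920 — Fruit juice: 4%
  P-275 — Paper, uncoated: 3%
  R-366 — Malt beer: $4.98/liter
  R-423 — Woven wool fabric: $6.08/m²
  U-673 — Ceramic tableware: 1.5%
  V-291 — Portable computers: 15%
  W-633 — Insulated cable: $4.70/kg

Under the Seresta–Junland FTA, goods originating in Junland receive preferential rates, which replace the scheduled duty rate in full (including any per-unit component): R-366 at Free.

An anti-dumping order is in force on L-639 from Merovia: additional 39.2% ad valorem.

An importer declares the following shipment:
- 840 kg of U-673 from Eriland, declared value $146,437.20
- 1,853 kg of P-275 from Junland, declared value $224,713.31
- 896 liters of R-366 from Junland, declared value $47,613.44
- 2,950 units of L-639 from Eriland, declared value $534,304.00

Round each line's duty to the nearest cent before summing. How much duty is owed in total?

Line 1 (U-673, Eriland, 840 kg, $146,437.20):
Base rate for U-673 is 1.5%.
Duty = $146,437.20 × 1.5% = $2,196.56.
Line 2 (P-275, Junland, 1,853 kg, $224,713.31):
Base rate for P-275 is 3%.
Origin Junland is the FTA partner but P-275 is not on the preference list; base rate stands.
Duty = $224,713.31 × 3% = $6,741.40.
Line 3 (R-366, Junland, 896 liters, $47,613.44):
Base rate for R-366 is $4.98/liter.
Origin Junland qualifies under the Seresta–Junland agreement and R-366 is covered: preferential rate Free applies instead.
Duty = $47,613.44 × 0% = $0.00.
Line 4 (L-639, Eriland, 2,950 units, $534,304.00):
Base rate for L-639 is 5.5%.
The additional-duty order on L-639 targets Merovia, not Eriland; it does not apply.
Duty = $534,304.00 × 5.5% = $29,386.72.
Total = $2,196.56 + $6,741.40 + $0.00 + $29,386.72 = $38,324.68.

$38,324.68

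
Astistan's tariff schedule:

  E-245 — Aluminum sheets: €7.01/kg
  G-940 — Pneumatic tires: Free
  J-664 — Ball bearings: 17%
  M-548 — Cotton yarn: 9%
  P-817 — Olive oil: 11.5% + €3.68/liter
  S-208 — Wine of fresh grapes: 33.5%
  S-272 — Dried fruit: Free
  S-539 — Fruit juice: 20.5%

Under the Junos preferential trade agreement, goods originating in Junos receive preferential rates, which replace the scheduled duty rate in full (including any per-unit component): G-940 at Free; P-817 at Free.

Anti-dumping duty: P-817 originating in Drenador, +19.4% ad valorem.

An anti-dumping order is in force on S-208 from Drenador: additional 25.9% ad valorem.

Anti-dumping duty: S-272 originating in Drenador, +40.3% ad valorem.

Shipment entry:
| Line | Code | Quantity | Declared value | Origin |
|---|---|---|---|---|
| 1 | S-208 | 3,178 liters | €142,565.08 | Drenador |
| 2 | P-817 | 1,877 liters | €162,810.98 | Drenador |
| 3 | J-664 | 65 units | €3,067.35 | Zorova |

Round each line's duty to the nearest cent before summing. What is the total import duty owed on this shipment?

€142,421.06

Line 1 (S-208, Drenador, 3,178 liters, €142,565.08):
Base rate for S-208 is 33.5%.
Additional duty on S-208 from Drenador: +25.9%. Applied ad valorem rate: 33.5% + 25.9% = 59.4%.
Duty = €142,565.08 × 59.4% = €84,683.66.
Line 2 (P-817, Drenador, 1,877 liters, €162,810.98):
Base rate for P-817 is 11.5% + €3.68/liter.
P-817 has an FTA preferential rate, but origin Drenador is not Junos; base rate stands.
Additional duty on P-817 from Drenador: +19.4%. Applied ad valorem rate: 11.5% + 19.4% = 30.9%.
Duty = €162,810.98 × 30.9% + 1,877 × €3.68 = €57,215.95.
Line 3 (J-664, Zorova, 65 units, €3,067.35):
Base rate for J-664 is 17%.
Duty = €3,067.35 × 17% = €521.45.
Total = €84,683.66 + €57,215.95 + €521.45 = €142,421.06.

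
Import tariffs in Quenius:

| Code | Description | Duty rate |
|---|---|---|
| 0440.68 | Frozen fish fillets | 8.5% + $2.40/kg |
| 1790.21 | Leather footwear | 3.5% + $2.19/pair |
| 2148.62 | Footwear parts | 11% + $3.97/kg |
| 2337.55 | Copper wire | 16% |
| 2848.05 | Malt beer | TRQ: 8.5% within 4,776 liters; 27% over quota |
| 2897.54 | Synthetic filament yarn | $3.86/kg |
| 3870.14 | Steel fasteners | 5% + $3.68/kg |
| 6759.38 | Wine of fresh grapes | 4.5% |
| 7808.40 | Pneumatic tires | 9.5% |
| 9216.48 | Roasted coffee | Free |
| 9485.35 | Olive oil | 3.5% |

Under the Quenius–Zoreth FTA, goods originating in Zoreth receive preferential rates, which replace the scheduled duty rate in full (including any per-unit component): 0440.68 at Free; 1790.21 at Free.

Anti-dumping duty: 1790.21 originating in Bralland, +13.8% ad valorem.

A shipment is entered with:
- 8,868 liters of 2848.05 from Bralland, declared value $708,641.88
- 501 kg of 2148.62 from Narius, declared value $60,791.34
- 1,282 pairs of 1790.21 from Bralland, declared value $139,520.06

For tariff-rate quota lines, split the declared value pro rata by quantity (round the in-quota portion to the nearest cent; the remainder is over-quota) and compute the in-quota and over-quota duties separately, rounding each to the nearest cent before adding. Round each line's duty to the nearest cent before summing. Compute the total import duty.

$156,348.59

Line 1 (2848.05, Bralland, 8,868 liters, $708,641.88):
Code 2848.05 is under a tariff-rate quota (threshold 4,776 liters). In-quota: 4,776 liters at 8.5%; over-quota: 4,092 liters at 27%.
Pro-rata value split: in-quota = $708,641.88 × 4,776/8,868 = $381,650.16; over-quota = $708,641.88 − $381,650.16 = $326,991.72.
In-quota duty = $381,650.16 × 8.5% = $32,440.26. Over-quota duty = $326,991.72 × 27% = $88,287.76.
Line duty = $32,440.26 + $88,287.76 = $120,728.02.
Line 2 (2148.62, Narius, 501 kg, $60,791.34):
Base rate for 2148.62 is 11% + $3.97/kg.
Duty = $60,791.34 × 11% + 501 × $3.97 = $8,676.02.
Line 3 (1790.21, Bralland, 1,282 pairs, $139,520.06):
Base rate for 1790.21 is 3.5% + $2.19/pair.
1790.21 has an FTA preferential rate, but origin Bralland is not Zoreth; base rate stands.
Additional duty on 1790.21 from Bralland: +13.8%. Applied ad valorem rate: 3.5% + 13.8% = 17.3%.
Duty = $139,520.06 × 17.3% + 1,282 × $2.19 = $26,944.55.
Total = $120,728.02 + $8,676.02 + $26,944.55 = $156,348.59.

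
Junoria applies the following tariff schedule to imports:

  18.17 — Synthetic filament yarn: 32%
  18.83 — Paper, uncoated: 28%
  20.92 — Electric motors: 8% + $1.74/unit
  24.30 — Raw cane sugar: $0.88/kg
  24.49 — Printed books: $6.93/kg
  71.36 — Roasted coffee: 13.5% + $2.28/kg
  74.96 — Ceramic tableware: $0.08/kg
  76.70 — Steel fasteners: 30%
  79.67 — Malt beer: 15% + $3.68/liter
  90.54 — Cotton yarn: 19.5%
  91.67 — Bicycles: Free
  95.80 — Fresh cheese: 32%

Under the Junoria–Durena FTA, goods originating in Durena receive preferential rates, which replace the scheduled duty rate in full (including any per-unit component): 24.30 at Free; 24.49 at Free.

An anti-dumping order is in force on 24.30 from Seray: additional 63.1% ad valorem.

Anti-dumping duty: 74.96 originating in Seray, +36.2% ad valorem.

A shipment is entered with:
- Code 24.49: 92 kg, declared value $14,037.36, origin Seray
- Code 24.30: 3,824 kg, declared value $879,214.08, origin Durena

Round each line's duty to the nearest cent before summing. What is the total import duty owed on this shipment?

$637.56

Line 1 (24.49, Seray, 92 kg, $14,037.36):
Base rate for 24.49 is $6.93/kg.
24.49 has an FTA preferential rate, but origin Seray is not Durena; base rate stands.
Duty = 92 × $6.93 = $637.56.
Line 2 (24.30, Durena, 3,824 kg, $879,214.08):
Base rate for 24.30 is $0.88/kg.
Origin Durena qualifies under the Junoria–Durena agreement and 24.30 is covered: preferential rate Free applies instead.
The additional-duty order on 24.30 targets Seray, not Durena; it does not apply.
Duty = $879,214.08 × 0% = $0.00.
Total = $637.56 + $0.00 = $637.56.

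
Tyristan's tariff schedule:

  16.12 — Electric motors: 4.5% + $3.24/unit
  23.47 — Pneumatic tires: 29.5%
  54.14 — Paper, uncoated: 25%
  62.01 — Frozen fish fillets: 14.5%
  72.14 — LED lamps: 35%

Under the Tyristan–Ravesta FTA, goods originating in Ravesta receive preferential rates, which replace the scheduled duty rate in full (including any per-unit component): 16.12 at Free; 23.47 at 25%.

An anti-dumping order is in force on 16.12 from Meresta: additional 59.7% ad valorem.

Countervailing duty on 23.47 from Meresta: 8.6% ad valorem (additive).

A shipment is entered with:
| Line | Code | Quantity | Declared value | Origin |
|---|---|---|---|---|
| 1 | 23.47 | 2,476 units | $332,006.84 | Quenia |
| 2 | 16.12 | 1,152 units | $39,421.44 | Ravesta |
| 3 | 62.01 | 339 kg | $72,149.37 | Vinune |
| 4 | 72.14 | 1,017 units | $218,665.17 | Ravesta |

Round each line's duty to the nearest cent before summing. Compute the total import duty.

$184,936.49

Line 1 (23.47, Quenia, 2,476 units, $332,006.84):
Base rate for 23.47 is 29.5%.
23.47 has an FTA preferential rate, but origin Quenia is not Ravesta; base rate stands.
The additional-duty order on 23.47 targets Meresta, not Quenia; it does not apply.
Duty = $332,006.84 × 29.5% = $97,942.02.
Line 2 (16.12, Ravesta, 1,152 units, $39,421.44):
Base rate for 16.12 is 4.5% + $3.24/unit.
Origin Ravesta qualifies under the Tyristan–Ravesta agreement and 16.12 is covered: preferential rate Free applies instead.
The additional-duty order on 16.12 targets Meresta, not Ravesta; it does not apply.
Duty = $39,421.44 × 0% = $0.00.
Line 3 (62.01, Vinune, 339 kg, $72,149.37):
Base rate for 62.01 is 14.5%.
Duty = $72,149.37 × 14.5% = $10,461.66.
Line 4 (72.14, Ravesta, 1,017 units, $218,665.17):
Base rate for 72.14 is 35%.
Origin Ravesta is the FTA partner but 72.14 is not on the preference list; base rate stands.
Duty = $218,665.17 × 35% = $76,532.81.
Total = $97,942.02 + $0.00 + $10,461.66 + $76,532.81 = $184,936.49.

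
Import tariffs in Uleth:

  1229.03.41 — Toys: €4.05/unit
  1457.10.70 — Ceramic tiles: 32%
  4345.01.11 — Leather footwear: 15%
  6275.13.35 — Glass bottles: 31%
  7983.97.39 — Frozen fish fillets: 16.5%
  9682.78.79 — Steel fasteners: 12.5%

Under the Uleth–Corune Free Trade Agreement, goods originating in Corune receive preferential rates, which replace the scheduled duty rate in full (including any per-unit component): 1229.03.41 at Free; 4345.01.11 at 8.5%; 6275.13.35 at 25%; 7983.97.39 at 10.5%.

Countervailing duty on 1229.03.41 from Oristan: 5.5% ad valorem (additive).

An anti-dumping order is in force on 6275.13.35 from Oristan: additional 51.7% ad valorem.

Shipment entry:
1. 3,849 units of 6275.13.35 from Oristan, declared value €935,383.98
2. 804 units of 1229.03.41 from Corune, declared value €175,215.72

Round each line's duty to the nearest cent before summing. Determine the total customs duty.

€773,562.55

Line 1 (6275.13.35, Oristan, 3,849 units, €935,383.98):
Base rate for 6275.13.35 is 31%.
6275.13.35 has an FTA preferential rate, but origin Oristan is not Corune; base rate stands.
Additional duty on 6275.13.35 from Oristan: +51.7%. Applied ad valorem rate: 31% + 51.7% = 82.7%.
Duty = €935,383.98 × 82.7% = €773,562.55.
Line 2 (1229.03.41, Corune, 804 units, €175,215.72):
Base rate for 1229.03.41 is €4.05/unit.
Origin Corune qualifies under the Uleth–Corune agreement and 1229.03.41 is covered: preferential rate Free applies instead.
The additional-duty order on 1229.03.41 targets Oristan, not Corune; it does not apply.
Duty = €175,215.72 × 0% = €0.00.
Total = €773,562.55 + €0.00 = €773,562.55.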